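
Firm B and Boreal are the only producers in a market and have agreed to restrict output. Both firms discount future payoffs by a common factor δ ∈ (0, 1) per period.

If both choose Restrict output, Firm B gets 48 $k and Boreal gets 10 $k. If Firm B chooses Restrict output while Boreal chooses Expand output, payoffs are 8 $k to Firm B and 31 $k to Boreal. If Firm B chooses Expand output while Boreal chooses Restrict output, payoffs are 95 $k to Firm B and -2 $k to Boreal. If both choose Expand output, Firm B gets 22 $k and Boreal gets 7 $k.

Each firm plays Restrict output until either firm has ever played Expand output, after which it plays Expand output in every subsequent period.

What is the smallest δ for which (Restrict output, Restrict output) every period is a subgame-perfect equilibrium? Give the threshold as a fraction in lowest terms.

Firm B's threshold: (95−48)/(95−22) = 47/73.
Boreal's threshold: (31−10)/(31−7) = 7/8.
47/73 < 7/8, so Boreal binds and δ* = 7/8.

7/8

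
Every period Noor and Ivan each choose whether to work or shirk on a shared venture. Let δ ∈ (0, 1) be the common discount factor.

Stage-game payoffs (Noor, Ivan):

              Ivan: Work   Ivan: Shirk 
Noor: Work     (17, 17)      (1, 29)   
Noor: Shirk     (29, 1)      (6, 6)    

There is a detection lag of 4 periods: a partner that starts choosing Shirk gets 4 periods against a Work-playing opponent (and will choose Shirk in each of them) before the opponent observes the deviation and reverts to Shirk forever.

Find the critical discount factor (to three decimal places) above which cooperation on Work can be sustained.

0.850

A deviator earns 29 for 4 periods, then 6 forever; cooperating earns 17 forever. Multiplying the IC by (1−δ):
17 ≥ 29(1−δ^4) + 6δ^4, so 23·δ^4 ≥ 12 and δ^4 ≥ 12/23.
δ ≥ (12/23)^(1/4) ≈ 0.850.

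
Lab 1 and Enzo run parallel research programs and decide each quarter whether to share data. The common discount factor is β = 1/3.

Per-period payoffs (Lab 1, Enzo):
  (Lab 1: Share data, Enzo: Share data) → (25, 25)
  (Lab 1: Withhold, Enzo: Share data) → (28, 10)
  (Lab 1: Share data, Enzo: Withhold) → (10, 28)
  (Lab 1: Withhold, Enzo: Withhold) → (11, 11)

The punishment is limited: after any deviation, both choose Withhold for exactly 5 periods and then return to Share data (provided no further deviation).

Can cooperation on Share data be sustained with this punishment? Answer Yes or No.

Yes

Comparing payoff streams over the 6 periods until play realigns: cooperate → 25(1+β+…+β^5); deviate → 28 + 11(β+…+β^5).
Cooperation is sustained iff (25−11)(β+…+β^5) ≥ 28−25.
β+…+β^5 = 1/3·(1−(1/3)^5)/(1−1/3) = 0.4979, and (28−25)/(25−11) = 0.2143.
0.4979 ≥ 0.2143, so cooperation is sustainable.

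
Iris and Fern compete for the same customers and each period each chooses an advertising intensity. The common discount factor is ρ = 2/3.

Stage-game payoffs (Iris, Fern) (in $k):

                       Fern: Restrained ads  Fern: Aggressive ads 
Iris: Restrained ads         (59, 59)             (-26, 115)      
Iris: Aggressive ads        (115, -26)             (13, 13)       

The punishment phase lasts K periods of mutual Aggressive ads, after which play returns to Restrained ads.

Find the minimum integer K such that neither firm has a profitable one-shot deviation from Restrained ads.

Need Σ_{k=1}^{K} ρ^k ≥ (115−59)/(59−13) = 1.2174 at ρ = 2/3.
At K = 2 the sum is 1.1111 < 1.2174; at K = 3 it is 1.4074 ≥ 1.2174.
So the minimum punishment length is K = 3.

3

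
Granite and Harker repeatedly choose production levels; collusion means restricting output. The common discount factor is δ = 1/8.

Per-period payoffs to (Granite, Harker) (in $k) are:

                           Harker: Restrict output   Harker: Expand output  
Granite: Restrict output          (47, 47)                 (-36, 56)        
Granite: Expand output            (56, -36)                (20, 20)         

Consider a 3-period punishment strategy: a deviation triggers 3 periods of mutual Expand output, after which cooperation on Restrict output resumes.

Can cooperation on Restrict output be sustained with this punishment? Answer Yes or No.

IC: δ+…+δ^3 ≥ (56−47)/(47−20) = 1/3.
At δ = 1/8: partial sum = 0.1426 < 0.3333. Cooperation not sustainable.

No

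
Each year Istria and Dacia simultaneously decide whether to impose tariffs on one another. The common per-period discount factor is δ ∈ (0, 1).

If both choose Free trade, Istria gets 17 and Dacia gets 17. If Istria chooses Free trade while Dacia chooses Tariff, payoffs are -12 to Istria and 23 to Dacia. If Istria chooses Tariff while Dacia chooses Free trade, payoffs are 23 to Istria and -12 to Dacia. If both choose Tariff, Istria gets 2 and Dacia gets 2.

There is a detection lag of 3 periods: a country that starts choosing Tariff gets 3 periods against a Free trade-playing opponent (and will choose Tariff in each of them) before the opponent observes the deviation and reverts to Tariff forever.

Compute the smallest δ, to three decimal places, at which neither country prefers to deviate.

0.659

Deviating for the 3 undetected periods gains 23−17 = 6 per period over cooperation, then loses 17−2 = 15 per period forever once punishment starts.
Gain: 6(1 + δ + … + δ^2); loss: 15·δ^3/(1−δ).
No profitable deviation ⇔ 6(1−δ^3) ≤ 15·δ^3, i.e. δ^3 ≥ 6/(6+15) = 2/7.
Hence δ ≥ (2/7)^(1/3) ≈ 0.659.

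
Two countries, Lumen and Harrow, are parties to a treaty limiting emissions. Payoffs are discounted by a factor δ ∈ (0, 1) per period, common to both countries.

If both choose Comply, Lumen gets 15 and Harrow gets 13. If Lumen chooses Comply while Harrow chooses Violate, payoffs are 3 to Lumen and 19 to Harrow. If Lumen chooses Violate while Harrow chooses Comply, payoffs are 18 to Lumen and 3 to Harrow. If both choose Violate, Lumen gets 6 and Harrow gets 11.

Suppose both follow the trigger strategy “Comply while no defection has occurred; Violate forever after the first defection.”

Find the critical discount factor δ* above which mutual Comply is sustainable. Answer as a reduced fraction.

3/4

Lumen: cooperation gives 15 each period; deviation gives 18 once then 6 forever.
  15/(1−δ) ≥ 18 + 6δ/(1−δ) ⇒ δ ≥ 3/12 = 1/4.
Harrow: cooperation gives 13 each period; deviation gives 19 once then 11 forever.
  δ ≥ 6/8 = 3/4.
Both must hold, so the binding constraint is Harrow's: δ ≥ 3/4.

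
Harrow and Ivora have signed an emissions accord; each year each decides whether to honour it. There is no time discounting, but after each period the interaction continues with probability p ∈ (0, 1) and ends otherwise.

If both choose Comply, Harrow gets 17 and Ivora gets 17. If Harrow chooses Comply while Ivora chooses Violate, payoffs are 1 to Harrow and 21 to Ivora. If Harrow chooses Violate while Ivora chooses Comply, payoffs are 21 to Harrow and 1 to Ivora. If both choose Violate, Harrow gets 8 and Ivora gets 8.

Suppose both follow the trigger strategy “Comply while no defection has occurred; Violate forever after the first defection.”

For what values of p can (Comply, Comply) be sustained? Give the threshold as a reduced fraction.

4/13

Expected cooperation value is 17 + p·17 + p²·17 + … = 17/(1−p); deviation gives 21 + p·8/(1−p).
17 ≥ 21(1−p) + 8p ⇒ 13p ≥ 4 ⇒ p ≥ 4/13.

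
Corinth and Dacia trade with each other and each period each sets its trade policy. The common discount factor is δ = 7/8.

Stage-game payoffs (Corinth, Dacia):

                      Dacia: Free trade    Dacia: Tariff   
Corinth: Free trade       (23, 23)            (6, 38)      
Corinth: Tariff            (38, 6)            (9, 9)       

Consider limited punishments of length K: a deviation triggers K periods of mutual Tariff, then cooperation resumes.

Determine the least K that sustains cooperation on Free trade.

2

Need Σ_{k=1}^{K} δ^k ≥ (38−23)/(23−9) = 1.0714 at δ = 7/8.
At K = 1 the sum is 0.8750 < 1.0714; at K = 2 it is 1.6406 ≥ 1.0714.
So the minimum punishment length is K = 2.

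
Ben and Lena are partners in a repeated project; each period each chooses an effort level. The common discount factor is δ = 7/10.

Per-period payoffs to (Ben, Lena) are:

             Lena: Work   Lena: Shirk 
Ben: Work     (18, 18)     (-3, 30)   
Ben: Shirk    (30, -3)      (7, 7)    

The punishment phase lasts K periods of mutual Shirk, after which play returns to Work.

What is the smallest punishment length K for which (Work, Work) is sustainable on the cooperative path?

IC: δ(1−δ^K)/(1−δ) ≥ (30−18)/(18−7) = 12/11.
With δ = 7/10: need 1 − δ^K ≥ 12/11·(1−7/10)/(7/10), i.e. δ^K ≤ 0.5325.
Since (7/10)^1 = 0.7000 and (7/10)^2 = 0.4900, the smallest such K is 2.

2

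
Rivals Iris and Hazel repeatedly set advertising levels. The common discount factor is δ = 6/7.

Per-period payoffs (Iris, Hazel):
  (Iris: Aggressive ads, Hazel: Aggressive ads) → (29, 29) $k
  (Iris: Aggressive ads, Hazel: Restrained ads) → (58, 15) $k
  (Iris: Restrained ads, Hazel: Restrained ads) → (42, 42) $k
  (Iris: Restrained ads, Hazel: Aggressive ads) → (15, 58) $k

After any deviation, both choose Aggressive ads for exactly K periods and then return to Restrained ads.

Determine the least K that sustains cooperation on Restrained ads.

2

No profitable deviation requires (42−29)(δ+…+δ^K) ≥ 58−42, i.e. δ+…+δ^K ≥ 16/13 ≈ 1.2308.
With δ = 6/7, the partial sums are K=1: 0.8571, K=2: 1.5918.
K = 2 is the first length at which the sum reaches 1.2308.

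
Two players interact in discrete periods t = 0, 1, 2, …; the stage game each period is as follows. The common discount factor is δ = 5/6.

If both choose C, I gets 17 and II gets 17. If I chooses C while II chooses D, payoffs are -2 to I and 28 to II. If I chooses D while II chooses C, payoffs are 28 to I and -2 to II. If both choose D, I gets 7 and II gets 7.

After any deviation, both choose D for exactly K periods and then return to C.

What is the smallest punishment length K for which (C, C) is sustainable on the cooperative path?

No profitable deviation requires (17−7)(δ+…+δ^K) ≥ 28−17, i.e. δ+…+δ^K ≥ 11/10 ≈ 1.1000.
With δ = 5/6, the partial sums are K=1: 0.8333, K=2: 1.5278.
K = 2 is the first length at which the sum reaches 1.1000.

2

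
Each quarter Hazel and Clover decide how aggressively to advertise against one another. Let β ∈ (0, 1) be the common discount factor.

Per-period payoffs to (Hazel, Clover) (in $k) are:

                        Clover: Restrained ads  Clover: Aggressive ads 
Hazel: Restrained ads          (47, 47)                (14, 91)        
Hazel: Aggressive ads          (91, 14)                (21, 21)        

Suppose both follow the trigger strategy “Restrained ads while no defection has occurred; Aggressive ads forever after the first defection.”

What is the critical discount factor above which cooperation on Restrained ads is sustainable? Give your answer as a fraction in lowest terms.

Under grim trigger the critical discount factor is (T−C)/(T−P) with T = 91, C = 47, P = 21.
β* = (91−47)/(91−21) = 44/70 = 22/35.

22/35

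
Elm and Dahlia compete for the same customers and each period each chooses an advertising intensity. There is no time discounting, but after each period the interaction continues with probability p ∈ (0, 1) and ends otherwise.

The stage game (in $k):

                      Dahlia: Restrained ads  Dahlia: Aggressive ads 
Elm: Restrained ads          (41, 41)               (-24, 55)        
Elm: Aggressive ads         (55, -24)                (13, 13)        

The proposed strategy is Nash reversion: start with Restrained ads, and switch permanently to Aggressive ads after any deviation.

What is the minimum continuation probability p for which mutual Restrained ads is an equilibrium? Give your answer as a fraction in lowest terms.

1/3

With no time discounting, the continuation probability p plays the role of the discount factor.
Grim-trigger IC: 41/(1−p) ≥ 55 + 13p/(1−p) ⇒ p ≥ (55−41)/(55−13) = 1/3.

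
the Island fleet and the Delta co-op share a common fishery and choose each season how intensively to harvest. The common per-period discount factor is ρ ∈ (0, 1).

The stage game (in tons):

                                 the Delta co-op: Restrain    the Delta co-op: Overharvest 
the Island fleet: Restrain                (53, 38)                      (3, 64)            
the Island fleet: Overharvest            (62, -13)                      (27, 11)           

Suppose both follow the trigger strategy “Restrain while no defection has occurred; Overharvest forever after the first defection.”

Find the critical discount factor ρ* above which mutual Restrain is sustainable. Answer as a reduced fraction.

the Island fleet's threshold: (62−53)/(62−27) = 9/35.
the Delta co-op's threshold: (64−38)/(64−11) = 26/53.
9/35 < 26/53, so the Delta co-op binds and ρ* = 26/53.

26/53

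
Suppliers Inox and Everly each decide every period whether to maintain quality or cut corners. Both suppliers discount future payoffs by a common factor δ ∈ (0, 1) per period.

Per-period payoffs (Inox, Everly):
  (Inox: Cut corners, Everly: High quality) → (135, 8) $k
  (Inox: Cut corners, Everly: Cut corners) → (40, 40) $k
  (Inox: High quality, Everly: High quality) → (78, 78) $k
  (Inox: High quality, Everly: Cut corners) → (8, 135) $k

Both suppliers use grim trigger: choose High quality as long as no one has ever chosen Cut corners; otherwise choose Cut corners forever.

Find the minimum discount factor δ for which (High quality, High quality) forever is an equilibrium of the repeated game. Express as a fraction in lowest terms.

Under grim trigger the critical discount factor is (T−C)/(T−P) with T = 135, C = 78, P = 40.
δ* = (135−78)/(135−40) = 57/95 = 3/5.

3/5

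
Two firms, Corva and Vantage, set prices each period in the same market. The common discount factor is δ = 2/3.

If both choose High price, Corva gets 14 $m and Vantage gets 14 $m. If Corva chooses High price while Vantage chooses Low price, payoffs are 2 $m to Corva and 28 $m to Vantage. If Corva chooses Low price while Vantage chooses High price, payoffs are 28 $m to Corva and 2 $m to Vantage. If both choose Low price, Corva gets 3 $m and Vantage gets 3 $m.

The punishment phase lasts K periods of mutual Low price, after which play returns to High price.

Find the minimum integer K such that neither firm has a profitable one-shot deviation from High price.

Need Σ_{k=1}^{K} δ^k ≥ (28−14)/(14−3) = 1.2727 at δ = 2/3.
At K = 2 the sum is 1.1111 < 1.2727; at K = 3 it is 1.4074 ≥ 1.2727.
So the minimum punishment length is K = 3.

3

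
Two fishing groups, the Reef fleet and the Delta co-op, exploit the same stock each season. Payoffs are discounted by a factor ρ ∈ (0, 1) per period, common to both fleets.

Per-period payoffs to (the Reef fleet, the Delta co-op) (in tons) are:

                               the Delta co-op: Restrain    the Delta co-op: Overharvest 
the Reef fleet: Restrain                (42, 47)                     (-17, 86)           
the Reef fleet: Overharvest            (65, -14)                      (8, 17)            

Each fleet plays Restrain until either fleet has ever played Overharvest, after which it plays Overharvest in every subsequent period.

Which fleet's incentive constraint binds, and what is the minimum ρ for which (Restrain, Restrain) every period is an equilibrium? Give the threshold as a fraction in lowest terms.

the Reef fleet's threshold: (65−42)/(65−8) = 23/57.
the Delta co-op's threshold: (86−47)/(86−17) = 13/23.
23/57 < 13/23, so the Delta co-op binds and ρ* = 13/23.

the Delta co-op; ρ ≥ 13/23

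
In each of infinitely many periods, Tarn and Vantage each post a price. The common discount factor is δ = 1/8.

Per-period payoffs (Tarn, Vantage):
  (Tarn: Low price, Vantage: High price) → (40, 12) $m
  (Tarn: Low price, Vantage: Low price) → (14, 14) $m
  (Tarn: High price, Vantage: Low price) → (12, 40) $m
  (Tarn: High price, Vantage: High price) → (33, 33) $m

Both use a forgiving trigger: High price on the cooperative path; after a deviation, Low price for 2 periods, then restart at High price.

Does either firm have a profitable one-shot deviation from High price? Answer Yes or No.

A one-shot deviation gives 40 now, then 14 for 2 periods, then back to 33.
Gain from deviating: (40−33) today; loss: (33−14) in each of the next 2 periods.
No-deviation condition: (33−14)(δ+…+δ^2) ≥ 40−33, i.e. δ+…+δ^2 ≥ 7/19.
At δ = 1/8: δ+…+δ^2 = 0.1406 < 0.3684.
So cooperation is not sustainable.

Yes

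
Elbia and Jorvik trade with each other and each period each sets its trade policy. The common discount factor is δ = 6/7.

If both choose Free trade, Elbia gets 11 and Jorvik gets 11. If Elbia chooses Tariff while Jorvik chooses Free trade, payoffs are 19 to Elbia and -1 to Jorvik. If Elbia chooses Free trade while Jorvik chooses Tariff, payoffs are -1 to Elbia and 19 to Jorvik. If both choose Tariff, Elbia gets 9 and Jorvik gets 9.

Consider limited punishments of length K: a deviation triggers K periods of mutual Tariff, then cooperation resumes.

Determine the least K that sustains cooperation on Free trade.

Need Σ_{k=1}^{K} δ^k ≥ (19−11)/(11−9) = 4.0000 at δ = 6/7.
At K = 7 the sum is 3.9605 < 4.0000; at K = 8 it is 4.2519 ≥ 4.0000.
So the minimum punishment length is K = 8.

8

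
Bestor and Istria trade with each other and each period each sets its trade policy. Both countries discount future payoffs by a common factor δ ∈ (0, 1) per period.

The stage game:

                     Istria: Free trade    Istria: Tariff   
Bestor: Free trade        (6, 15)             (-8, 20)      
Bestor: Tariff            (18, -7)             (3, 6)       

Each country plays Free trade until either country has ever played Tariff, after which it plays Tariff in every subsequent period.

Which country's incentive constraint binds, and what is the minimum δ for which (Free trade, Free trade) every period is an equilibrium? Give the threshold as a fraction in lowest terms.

Bestor: cooperation gives 6 each period; deviation gives 18 once then 3 forever.
  6/(1−δ) ≥ 18 + 3δ/(1−δ) ⇒ δ ≥ 12/15 = 4/5.
Istria: cooperation gives 15 each period; deviation gives 20 once then 6 forever.
  δ ≥ 5/14.
Both must hold, so the binding constraint is Bestor's: δ ≥ 4/5.

Bestor; δ ≥ 4/5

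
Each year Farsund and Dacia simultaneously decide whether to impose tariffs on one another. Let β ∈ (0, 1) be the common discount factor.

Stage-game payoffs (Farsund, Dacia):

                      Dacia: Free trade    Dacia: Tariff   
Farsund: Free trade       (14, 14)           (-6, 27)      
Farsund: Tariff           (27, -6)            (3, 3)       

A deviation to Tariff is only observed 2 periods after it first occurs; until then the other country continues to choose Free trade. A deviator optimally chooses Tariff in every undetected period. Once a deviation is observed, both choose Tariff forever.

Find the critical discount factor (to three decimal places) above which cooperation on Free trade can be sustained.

The best deviation is to choose Tariff for all 2 undetected periods, earning 27 each, then 3 forever once detected.
Deviation value: 27(1−β^2)/(1−β) + 3β^2/(1−β); cooperation value: 14/(1−β).
IC: 14 ≥ 27(1−β^2) + 3β^2 = 27 − 24β^2.
So β^2 ≥ 13/24, giving β ≥ (13/24)^(1/2) ≈ 0.736.

0.736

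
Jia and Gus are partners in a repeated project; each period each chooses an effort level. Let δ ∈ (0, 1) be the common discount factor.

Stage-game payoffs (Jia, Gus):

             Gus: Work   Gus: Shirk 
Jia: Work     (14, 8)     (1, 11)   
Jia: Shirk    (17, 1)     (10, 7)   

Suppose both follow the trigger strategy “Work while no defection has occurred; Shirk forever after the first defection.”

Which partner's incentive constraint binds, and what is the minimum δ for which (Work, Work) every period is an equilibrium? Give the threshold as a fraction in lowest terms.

Jia's threshold: (17−14)/(17−10) = 3/7.
Gus's threshold: (11−8)/(11−7) = 3/4.
3/7 < 3/4, so Gus binds and δ* = 3/4.

Gus; δ ≥ 3/4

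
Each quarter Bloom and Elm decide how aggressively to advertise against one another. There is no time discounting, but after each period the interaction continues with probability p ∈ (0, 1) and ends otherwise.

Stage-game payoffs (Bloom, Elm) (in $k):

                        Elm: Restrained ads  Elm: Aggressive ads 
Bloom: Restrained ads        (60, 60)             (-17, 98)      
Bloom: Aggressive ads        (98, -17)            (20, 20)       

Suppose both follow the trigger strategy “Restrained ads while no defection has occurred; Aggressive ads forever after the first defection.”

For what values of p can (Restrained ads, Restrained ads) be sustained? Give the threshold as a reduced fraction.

19/39

Expected cooperation value is 60 + p·60 + p²·60 + … = 60/(1−p); deviation gives 98 + p·20/(1−p).
60 ≥ 98(1−p) + 20p ⇒ 78p ≥ 38 ⇒ p ≥ 38/78 = 19/39.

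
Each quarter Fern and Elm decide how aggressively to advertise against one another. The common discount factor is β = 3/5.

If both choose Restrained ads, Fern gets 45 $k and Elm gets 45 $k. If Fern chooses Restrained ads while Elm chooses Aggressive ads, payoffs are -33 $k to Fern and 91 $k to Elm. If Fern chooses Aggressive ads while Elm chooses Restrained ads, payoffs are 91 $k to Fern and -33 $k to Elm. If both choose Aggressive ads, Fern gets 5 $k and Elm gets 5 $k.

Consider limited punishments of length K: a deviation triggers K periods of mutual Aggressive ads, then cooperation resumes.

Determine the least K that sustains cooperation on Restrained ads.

3

No profitable deviation requires (45−5)(β+…+β^K) ≥ 91−45, i.e. β+…+β^K ≥ 23/20 ≈ 1.1500.
With β = 3/5, the partial sums are K=1: 0.6000, K=2: 0.9600, K=3: 1.1760.
K = 3 is the first length at which the sum reaches 1.1500.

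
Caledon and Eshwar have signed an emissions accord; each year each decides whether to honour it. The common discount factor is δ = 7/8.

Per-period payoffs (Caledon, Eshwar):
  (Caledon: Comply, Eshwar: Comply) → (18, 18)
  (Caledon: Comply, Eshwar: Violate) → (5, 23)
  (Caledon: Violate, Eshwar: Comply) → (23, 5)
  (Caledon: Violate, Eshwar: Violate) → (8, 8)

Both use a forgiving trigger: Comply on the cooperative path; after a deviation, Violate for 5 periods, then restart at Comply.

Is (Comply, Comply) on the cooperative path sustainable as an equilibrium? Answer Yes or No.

Comparing payoff streams over the 6 periods until play realigns: cooperate → 18(1+δ+…+δ^5); deviate → 23 + 8(δ+…+δ^5).
Cooperation is sustained iff (18−8)(δ+…+δ^5) ≥ 23−18.
δ+…+δ^5 = 7/8·(1−(7/8)^5)/(1−7/8) = 3.4096, and (23−18)/(18−8) = 0.5000.
3.4096 ≥ 0.5000, so cooperation is sustainable.

Yes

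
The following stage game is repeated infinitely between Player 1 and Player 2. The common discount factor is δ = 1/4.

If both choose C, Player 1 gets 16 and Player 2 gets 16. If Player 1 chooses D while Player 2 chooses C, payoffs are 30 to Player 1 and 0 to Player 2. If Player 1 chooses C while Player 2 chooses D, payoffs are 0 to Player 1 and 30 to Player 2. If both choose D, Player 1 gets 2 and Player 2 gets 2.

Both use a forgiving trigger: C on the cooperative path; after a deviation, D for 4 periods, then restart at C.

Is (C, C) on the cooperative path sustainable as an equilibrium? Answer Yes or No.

No

IC: δ+…+δ^4 ≥ (30−16)/(16−2) = 1.
At δ = 1/4: partial sum = 0.3320 < 1.0000. Cooperation not sustainable.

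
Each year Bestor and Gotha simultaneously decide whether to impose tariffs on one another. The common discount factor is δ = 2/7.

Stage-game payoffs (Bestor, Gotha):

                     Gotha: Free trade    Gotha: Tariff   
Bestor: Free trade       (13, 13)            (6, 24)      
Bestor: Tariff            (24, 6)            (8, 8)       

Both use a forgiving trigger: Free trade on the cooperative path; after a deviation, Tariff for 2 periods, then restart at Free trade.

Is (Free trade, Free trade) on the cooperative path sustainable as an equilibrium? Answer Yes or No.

IC: δ+…+δ^2 ≥ (24−13)/(13−8) = 11/5.
At δ = 2/7: partial sum = 0.3673 < 2.2000. Cooperation not sustainable.

No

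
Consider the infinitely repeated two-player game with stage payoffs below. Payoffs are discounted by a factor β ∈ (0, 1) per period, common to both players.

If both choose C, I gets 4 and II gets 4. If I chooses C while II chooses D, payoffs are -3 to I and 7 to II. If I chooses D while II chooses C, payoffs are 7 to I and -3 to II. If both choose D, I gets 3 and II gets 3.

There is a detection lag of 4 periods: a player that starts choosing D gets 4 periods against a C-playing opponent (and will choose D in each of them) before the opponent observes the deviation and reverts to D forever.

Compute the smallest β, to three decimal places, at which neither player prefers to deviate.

A deviator earns 7 for 4 periods, then 3 forever; cooperating earns 4 forever. Multiplying the IC by (1−β):
4 ≥ 7(1−β^4) + 3β^4, so 4·β^4 ≥ 3 and β^4 ≥ 3/4.
β ≥ (3/4)^(1/4) ≈ 0.931.

0.931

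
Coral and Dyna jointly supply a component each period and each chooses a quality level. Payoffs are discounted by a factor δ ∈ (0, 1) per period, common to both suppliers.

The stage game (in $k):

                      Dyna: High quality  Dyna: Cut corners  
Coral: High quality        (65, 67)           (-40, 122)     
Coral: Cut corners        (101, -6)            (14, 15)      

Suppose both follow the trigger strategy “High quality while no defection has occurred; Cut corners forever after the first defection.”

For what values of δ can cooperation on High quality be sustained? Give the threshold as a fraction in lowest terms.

For Coral: deviation gain 101−65 = 36, per-period punishment loss 65−14 = 51. IC gives δ ≥ 36/87 = 12/29.
For Dyna: gain 55, loss 52 per period, so δ ≥ 55/107.
The tighter constraint is Dyna's, so cooperation needs δ ≥ 55/107.

55/107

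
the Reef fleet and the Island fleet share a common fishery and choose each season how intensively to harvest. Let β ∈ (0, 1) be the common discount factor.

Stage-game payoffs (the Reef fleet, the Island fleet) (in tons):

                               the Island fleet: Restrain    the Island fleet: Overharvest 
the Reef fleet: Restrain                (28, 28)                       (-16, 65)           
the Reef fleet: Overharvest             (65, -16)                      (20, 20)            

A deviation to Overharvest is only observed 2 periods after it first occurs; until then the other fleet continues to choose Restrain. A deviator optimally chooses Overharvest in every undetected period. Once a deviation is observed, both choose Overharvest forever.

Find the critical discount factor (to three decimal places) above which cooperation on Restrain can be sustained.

0.907

A deviator earns 65 for 2 periods, then 20 forever; cooperating earns 28 forever. Multiplying the IC by (1−β):
28 ≥ 65(1−β^2) + 20β^2, so 45·β^2 ≥ 37 and β^2 ≥ 37/45.
β ≥ (37/45)^(1/2) ≈ 0.907.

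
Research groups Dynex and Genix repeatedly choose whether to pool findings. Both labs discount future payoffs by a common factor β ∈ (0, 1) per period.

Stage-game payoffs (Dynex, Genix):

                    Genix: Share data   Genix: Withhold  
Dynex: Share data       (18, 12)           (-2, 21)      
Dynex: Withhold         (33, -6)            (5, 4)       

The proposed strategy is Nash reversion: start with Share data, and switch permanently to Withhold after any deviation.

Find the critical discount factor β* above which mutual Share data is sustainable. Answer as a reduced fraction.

For Dynex: deviation gain 33−18 = 15, per-period punishment loss 18−5 = 13. IC gives β ≥ 15/28.
For Genix: gain 9, loss 8 per period, so β ≥ 9/17.
The tighter constraint is Dynex's, so cooperation needs β ≥ 15/28.

15/28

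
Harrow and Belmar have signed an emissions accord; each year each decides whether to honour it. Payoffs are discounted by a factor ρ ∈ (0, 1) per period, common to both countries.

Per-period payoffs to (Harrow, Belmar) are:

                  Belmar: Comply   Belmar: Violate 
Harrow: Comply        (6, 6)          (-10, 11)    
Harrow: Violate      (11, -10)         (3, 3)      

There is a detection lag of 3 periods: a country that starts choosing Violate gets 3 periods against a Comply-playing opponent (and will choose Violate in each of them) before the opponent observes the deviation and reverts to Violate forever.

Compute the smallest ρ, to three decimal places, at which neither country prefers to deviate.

0.855

Deviating for the 3 undetected periods gains 11−6 = 5 per period over cooperation, then loses 6−3 = 3 per period forever once punishment starts.
Gain: 5(1 + ρ + … + ρ^2); loss: 3·ρ^3/(1−ρ).
No profitable deviation ⇔ 5(1−ρ^3) ≤ 3·ρ^3, i.e. ρ^3 ≥ 5/(5+3) = 5/8.
Hence ρ ≥ (5/8)^(1/3) ≈ 0.855.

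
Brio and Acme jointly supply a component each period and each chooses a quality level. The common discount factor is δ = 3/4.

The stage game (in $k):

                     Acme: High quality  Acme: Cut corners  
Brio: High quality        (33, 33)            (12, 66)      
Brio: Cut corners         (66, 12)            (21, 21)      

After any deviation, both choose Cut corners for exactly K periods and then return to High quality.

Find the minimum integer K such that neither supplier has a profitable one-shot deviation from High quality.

9

Need Σ_{k=1}^{K} δ^k ≥ (66−33)/(33−21) = 2.7500 at δ = 3/4.
At K = 8 the sum is 2.6997 < 2.7500; at K = 9 it is 2.7747 ≥ 2.7500.
So the minimum punishment length is K = 9.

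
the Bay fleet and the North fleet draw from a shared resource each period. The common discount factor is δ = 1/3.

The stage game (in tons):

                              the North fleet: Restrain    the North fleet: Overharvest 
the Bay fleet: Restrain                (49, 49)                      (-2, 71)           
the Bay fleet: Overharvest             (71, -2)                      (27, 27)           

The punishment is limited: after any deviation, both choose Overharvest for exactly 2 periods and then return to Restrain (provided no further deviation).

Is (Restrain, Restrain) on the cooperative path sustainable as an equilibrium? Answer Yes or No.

No

A one-shot deviation gives 71 now, then 27 for 2 periods, then back to 49.
Gain from deviating: (71−49) today; loss: (49−27) in each of the next 2 periods.
No-deviation condition: (49−27)(δ+…+δ^2) ≥ 71−49, i.e. δ+…+δ^2 ≥ 1.
At δ = 1/3: δ+…+δ^2 = 0.4444 < 1.0000.
So cooperation is not sustainable.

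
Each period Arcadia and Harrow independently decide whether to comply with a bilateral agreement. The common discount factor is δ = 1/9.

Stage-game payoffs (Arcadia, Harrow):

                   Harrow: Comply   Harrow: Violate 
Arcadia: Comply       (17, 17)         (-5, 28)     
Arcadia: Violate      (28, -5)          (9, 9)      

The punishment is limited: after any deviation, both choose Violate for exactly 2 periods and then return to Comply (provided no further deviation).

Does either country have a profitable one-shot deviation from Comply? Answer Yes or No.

A one-shot deviation gives 28 now, then 9 for 2 periods, then back to 17.
Gain from deviating: (28−17) today; loss: (17−9) in each of the next 2 periods.
No-deviation condition: (17−9)(δ+…+δ^2) ≥ 28−17, i.e. δ+…+δ^2 ≥ 11/8.
At δ = 1/9: δ+…+δ^2 = 0.1235 < 1.3750.
So cooperation is not sustainable.

Yes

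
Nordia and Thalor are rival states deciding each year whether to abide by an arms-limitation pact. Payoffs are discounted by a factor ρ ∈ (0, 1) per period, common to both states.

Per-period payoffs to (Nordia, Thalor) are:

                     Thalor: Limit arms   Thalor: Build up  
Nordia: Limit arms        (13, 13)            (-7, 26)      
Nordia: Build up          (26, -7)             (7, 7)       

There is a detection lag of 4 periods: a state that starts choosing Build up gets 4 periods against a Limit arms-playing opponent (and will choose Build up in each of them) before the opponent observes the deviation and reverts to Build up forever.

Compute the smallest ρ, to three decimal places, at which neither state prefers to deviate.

A deviator earns 26 for 4 periods, then 7 forever; cooperating earns 13 forever. Multiplying the IC by (1−ρ):
13 ≥ 26(1−ρ^4) + 7ρ^4, so 19·ρ^4 ≥ 13 and ρ^4 ≥ 13/19.
ρ ≥ (13/19)^(1/4) ≈ 0.909.

0.909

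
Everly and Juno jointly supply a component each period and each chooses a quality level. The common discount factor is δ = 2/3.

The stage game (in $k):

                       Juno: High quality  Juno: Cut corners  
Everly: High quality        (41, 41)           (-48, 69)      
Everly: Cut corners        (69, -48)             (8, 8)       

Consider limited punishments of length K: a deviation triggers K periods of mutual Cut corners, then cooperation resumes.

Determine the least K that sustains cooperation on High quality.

2

Need Σ_{k=1}^{K} δ^k ≥ (69−41)/(41−8) = 0.8485 at δ = 2/3.
At K = 1 the sum is 0.6667 < 0.8485; at K = 2 it is 1.1111 ≥ 0.8485.
So the minimum punishment length is K = 2.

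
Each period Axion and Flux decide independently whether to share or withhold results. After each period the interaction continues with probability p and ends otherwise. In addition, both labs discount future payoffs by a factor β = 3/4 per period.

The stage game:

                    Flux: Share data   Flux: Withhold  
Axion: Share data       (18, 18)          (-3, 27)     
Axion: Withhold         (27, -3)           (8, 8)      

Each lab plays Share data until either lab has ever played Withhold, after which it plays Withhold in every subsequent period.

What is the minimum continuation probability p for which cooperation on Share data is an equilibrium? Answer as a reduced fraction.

Expected continuation weight on next period's payoff is β·p = 3/4·p, which plays the role of the discount factor.
Cooperation requires 3/4·p ≥ (27−18)/(27−8) = 9/19, hence p ≥ 12/19.

12/19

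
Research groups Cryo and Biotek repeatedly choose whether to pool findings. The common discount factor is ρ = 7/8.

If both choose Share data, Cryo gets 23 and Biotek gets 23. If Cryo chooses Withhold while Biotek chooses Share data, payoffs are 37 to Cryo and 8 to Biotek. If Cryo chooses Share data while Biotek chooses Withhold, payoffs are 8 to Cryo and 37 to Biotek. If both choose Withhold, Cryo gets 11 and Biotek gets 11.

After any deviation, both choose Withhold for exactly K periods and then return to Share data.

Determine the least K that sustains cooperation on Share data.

2

Need Σ_{k=1}^{K} ρ^k ≥ (37−23)/(23−11) = 1.1667 at ρ = 7/8.
At K = 1 the sum is 0.8750 < 1.1667; at K = 2 it is 1.6406 ≥ 1.1667.
So the minimum punishment length is K = 2.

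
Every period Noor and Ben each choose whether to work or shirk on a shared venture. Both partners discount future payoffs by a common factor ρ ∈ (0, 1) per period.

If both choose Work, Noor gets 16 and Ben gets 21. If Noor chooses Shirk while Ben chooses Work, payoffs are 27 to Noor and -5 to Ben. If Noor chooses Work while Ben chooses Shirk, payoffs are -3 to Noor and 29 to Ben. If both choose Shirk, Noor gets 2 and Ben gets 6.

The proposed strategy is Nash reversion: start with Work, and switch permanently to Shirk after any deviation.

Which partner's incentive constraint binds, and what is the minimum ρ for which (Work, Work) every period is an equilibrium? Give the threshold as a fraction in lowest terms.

Noor; ρ ≥ 11/25

Noor's threshold: (27−16)/(27−2) = 11/25.
Ben's threshold: (29−21)/(29−6) = 8/23.
11/25 > 8/23, so Noor binds and ρ* = 11/25.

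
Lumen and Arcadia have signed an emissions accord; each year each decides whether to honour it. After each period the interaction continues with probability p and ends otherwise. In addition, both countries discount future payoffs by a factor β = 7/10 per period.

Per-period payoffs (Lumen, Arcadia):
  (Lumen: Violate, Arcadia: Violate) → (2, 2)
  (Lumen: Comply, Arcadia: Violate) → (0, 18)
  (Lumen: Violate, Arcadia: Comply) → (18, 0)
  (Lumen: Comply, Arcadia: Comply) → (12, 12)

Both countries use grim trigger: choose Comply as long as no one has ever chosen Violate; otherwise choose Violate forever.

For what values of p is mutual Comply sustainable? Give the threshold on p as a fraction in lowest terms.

15/28

Expected continuation weight on next period's payoff is β·p = 7/10·p, which plays the role of the discount factor.
Cooperation requires 7/10·p ≥ (18−12)/(18−2) = 3/8, hence p ≥ 15/28.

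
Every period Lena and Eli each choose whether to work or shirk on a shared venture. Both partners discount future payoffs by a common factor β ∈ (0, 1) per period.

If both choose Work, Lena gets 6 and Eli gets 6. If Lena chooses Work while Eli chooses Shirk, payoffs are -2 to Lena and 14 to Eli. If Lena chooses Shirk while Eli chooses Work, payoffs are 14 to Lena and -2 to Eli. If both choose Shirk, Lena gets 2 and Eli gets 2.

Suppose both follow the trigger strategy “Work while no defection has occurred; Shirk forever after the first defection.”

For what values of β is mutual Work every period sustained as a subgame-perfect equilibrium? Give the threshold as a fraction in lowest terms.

6/(1−β) ≥ 14 + 2β/(1−β)
6 ≥ 14 − 12β
β ≥ 8/12 = 2/3.

2/3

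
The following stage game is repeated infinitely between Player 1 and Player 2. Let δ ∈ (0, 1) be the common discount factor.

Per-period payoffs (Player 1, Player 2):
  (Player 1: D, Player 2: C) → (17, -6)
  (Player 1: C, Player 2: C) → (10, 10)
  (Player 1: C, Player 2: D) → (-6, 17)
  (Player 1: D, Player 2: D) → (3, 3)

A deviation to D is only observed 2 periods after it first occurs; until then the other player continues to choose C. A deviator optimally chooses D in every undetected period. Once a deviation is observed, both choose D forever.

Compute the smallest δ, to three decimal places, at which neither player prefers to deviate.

A deviator earns 17 for 2 periods, then 3 forever; cooperating earns 10 forever. Multiplying the IC by (1−δ):
10 ≥ 17(1−δ^2) + 3δ^2, so 14·δ^2 ≥ 7 and δ^2 ≥ 1/2.
δ ≥ (1/2)^(1/2) ≈ 0.707.

0.707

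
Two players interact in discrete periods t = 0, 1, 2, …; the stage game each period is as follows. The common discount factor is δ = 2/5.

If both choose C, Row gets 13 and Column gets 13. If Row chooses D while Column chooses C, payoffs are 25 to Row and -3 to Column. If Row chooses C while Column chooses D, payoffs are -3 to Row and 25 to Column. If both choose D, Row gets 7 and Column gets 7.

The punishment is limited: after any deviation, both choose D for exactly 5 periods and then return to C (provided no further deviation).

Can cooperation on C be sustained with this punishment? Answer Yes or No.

No

A one-shot deviation gives 25 now, then 7 for 5 periods, then back to 13.
Gain from deviating: (25−13) today; loss: (13−7) in each of the next 5 periods.
No-deviation condition: (13−7)(δ+…+δ^5) ≥ 25−13, i.e. δ+…+δ^5 ≥ 2.
At δ = 2/5: δ+…+δ^5 = 0.6598 < 2.0000.
So cooperation is not sustainable.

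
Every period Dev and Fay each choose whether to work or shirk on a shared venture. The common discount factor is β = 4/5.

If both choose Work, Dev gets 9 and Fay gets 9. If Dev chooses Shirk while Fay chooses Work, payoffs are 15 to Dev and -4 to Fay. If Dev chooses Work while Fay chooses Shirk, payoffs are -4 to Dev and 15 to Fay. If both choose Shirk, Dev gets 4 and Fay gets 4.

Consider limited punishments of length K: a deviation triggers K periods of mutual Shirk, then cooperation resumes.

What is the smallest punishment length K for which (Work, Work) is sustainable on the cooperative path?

2

Need Σ_{k=1}^{K} β^k ≥ (15−9)/(9−4) = 1.2000 at β = 4/5.
At K = 1 the sum is 0.8000 < 1.2000; at K = 2 it is 1.4400 ≥ 1.2000.
So the minimum punishment length is K = 2.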